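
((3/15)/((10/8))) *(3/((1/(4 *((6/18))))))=16/25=0.64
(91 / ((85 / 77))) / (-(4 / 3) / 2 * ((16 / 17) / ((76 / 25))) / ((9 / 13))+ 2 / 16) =-28756728 / 60395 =-476.14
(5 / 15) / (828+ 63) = 1 / 2673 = 0.00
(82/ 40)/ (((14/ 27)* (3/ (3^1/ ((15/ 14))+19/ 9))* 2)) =9061/ 2800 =3.24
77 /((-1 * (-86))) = 0.90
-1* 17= -17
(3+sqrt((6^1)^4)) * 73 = 2847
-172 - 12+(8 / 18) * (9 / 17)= -3124 / 17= -183.76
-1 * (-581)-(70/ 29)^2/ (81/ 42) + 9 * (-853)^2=148709482234/ 22707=6549058.98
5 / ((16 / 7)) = 2.19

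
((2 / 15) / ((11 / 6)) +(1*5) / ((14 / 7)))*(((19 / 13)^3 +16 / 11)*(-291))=-9108324153 / 2658370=-3426.28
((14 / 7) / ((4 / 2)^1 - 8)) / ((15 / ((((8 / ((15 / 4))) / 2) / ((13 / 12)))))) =-64 / 2925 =-0.02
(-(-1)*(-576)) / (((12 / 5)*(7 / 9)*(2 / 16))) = -17280 / 7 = -2468.57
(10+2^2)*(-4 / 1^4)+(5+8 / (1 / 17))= 85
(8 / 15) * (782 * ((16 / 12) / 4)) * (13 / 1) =81328 / 45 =1807.29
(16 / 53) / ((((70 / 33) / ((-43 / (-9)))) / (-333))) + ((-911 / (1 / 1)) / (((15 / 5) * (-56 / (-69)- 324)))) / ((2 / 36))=-866691453 / 4136650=-209.52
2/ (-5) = -2/ 5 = -0.40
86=86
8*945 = 7560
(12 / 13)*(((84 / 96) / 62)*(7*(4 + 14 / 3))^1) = 49 / 62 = 0.79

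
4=4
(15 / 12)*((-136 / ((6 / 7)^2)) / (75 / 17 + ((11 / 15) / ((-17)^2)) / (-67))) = -57604925 / 1098312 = -52.45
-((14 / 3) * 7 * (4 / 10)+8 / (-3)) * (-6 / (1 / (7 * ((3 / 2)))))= 3276 / 5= 655.20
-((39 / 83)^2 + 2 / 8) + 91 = 2494623 / 27556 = 90.53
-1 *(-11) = 11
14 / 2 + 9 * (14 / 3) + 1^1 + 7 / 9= 457 / 9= 50.78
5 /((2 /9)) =45 /2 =22.50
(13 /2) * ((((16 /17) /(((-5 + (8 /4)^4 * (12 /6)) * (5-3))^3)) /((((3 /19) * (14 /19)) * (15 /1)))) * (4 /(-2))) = -4693 /105402465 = -0.00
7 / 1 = 7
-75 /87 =-0.86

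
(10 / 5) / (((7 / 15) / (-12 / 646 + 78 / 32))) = 187515 / 18088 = 10.37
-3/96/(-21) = 1/672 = 0.00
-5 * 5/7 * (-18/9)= 50/7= 7.14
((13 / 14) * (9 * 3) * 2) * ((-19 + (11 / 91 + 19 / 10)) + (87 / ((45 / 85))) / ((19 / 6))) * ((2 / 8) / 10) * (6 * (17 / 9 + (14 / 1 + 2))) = 124964037 / 26600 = 4697.90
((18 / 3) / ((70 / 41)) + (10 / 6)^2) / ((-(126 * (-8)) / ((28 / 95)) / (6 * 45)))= 991 / 1995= 0.50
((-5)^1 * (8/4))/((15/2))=-1.33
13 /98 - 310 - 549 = -84169 /98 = -858.87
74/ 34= 37/ 17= 2.18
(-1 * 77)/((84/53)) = -583/12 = -48.58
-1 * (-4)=4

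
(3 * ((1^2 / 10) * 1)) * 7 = 21 / 10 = 2.10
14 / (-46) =-0.30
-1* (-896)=896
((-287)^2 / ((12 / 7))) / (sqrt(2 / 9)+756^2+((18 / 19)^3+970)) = 23294606886106751013 / 277559109789096772004- 27125855204623*sqrt(2) / 555118219578193544008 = 0.08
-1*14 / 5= -14 / 5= -2.80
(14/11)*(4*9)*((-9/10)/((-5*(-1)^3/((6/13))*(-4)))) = 3402/3575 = 0.95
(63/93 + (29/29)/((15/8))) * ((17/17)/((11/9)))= 1689/1705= 0.99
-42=-42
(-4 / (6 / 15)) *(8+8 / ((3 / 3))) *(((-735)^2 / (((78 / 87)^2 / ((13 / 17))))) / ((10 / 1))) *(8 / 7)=-2076933600 / 221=-9397889.59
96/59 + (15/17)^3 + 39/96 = 25233007/9275744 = 2.72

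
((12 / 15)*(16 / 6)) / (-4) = -8 / 15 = -0.53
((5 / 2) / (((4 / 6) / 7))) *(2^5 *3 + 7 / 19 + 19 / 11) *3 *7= 22603455 / 418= 54075.25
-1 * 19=-19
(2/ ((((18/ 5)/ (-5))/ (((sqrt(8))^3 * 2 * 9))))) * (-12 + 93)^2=-5248800 * sqrt(2)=-7422924.15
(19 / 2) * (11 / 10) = 209 / 20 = 10.45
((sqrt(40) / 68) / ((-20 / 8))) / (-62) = sqrt(10) / 5270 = 0.00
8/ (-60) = -2/ 15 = -0.13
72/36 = 2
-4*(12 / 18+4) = -56 / 3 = -18.67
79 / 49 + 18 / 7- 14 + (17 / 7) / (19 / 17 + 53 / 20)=-9.17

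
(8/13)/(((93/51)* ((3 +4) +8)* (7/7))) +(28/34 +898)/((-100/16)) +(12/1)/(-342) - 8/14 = -144.40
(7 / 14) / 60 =1 / 120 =0.01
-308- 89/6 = -1937/6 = -322.83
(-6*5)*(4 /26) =-60 /13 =-4.62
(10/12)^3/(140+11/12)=0.00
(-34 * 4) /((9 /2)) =-272 /9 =-30.22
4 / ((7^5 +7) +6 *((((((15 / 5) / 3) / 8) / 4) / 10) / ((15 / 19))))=3200 / 13451219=0.00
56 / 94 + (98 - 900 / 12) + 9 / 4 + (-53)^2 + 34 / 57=30384599 / 10716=2835.44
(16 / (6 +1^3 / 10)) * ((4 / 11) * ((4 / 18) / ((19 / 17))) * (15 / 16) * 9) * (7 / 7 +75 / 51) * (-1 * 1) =-50400 / 12749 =-3.95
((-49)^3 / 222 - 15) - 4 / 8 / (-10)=-1209679 / 2220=-544.90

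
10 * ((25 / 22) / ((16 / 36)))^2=253125 / 3872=65.37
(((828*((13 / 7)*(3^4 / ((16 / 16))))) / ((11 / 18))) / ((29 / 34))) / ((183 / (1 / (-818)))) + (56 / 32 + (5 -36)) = -6873929361 / 222844468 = -30.85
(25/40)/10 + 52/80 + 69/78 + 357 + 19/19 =373981/1040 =359.60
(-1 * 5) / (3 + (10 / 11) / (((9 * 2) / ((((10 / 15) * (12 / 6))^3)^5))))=-7102708965 / 9630334499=-0.74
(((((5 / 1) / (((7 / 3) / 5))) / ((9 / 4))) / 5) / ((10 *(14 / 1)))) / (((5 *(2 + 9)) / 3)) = 1 / 2695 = 0.00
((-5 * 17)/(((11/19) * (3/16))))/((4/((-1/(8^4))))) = 1615/33792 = 0.05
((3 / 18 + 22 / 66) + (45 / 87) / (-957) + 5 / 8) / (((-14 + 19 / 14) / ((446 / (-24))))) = 129904859 / 78596496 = 1.65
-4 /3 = -1.33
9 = 9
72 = 72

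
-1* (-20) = 20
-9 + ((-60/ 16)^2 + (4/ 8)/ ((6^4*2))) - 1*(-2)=36613/ 5184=7.06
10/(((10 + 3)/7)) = 70/13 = 5.38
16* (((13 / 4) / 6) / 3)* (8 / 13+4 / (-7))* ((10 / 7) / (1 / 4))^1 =320 / 441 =0.73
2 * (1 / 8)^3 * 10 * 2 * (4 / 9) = 5 / 144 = 0.03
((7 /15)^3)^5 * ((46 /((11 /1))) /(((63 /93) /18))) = 1934292203765348 /1605610931396484375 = 0.00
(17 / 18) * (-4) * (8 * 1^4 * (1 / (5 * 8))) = -0.76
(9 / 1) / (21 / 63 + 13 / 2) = 54 / 41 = 1.32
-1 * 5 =-5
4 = 4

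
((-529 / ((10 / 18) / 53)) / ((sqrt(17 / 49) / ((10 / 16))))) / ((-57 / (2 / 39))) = 196259 * sqrt(17) / 16796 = 48.18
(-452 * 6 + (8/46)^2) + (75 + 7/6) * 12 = -951126/529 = -1797.97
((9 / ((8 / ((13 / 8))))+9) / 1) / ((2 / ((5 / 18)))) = 385 / 256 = 1.50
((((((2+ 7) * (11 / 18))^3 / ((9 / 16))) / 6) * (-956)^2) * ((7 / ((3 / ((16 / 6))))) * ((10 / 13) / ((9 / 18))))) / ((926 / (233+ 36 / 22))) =159836950972160 / 1462617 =109281480.37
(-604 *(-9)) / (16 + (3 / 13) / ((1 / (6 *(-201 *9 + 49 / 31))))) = -42129 / 19271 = -2.19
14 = 14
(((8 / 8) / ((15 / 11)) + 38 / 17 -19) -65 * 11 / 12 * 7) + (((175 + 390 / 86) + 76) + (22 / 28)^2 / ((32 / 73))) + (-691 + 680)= -4290749401 / 22924160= -187.17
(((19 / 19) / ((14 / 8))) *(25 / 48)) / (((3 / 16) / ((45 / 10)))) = 50 / 7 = 7.14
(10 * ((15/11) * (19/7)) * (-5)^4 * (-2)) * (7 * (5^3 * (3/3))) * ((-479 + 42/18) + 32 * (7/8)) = 199796875000/11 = 18163352272.73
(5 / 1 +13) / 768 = 3 / 128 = 0.02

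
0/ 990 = 0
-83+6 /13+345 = 3412 /13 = 262.46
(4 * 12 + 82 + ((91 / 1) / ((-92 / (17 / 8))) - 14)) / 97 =83829 / 71392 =1.17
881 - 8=873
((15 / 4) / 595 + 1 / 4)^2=3721 / 56644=0.07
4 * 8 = 32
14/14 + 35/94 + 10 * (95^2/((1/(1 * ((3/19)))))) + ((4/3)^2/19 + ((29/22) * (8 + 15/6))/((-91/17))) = 65504439295/4597164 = 14248.88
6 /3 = 2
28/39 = 0.72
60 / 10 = 6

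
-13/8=-1.62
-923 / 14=-65.93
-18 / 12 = -3 / 2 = -1.50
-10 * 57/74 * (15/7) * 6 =-25650/259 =-99.03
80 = 80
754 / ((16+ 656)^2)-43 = -9708679 / 225792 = -43.00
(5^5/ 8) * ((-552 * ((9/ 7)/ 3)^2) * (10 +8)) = -34931250/ 49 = -712882.65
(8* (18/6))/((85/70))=336/17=19.76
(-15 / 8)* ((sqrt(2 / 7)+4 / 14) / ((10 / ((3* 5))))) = -45* sqrt(14) / 112 - 45 / 56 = -2.31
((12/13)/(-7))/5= -12/455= -0.03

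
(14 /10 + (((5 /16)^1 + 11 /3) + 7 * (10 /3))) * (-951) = -2184447 /80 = -27305.59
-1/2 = -0.50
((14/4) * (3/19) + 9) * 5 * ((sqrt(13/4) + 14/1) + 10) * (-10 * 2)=-435600/19 - 9075 * sqrt(13)/19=-24648.44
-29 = -29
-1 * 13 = -13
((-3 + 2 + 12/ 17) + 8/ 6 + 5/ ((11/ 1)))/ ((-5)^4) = 838/ 350625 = 0.00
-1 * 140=-140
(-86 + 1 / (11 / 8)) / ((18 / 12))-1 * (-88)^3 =22486700 / 33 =681415.15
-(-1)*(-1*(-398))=398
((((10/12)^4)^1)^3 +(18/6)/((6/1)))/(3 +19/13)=17322913309/126253375488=0.14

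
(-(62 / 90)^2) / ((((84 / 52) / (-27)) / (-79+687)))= 7595744 / 1575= 4822.69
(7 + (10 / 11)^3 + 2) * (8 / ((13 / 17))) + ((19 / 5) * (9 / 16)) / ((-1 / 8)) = 14692627 / 173030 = 84.91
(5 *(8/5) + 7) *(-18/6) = -45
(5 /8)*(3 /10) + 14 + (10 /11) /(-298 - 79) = 941209 /66352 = 14.19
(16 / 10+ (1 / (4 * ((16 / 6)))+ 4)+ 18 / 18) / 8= 0.84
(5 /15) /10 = 1 /30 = 0.03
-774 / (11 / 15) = -1055.45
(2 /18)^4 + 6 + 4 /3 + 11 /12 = 216517 /26244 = 8.25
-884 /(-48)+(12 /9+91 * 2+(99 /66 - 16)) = 749 /4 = 187.25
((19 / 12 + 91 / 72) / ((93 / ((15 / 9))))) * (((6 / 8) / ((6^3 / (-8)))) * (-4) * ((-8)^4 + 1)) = 23.23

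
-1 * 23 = -23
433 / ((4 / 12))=1299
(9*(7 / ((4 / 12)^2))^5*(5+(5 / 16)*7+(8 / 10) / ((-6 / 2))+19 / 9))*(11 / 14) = 10141709032917 / 160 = 63385681455.73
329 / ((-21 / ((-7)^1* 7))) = 2303 / 3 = 767.67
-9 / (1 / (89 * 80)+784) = -0.01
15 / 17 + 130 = 2225 / 17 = 130.88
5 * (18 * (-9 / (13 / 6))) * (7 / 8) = -8505 / 26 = -327.12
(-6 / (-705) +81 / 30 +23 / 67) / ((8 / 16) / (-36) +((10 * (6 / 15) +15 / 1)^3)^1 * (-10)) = -3459636 / 77756383345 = -0.00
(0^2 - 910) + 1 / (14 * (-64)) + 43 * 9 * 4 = 571647 / 896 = 638.00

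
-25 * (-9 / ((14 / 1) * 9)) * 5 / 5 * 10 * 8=142.86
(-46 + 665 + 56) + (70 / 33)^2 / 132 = 24258700 / 35937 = 675.03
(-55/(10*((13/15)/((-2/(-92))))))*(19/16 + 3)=-11055/19136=-0.58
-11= -11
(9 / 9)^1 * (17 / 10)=17 / 10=1.70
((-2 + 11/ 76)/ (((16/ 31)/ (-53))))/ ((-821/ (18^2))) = -18764703/ 249584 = -75.18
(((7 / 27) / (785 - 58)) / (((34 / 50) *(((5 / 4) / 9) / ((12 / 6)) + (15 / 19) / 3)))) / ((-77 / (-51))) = 760 / 727727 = 0.00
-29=-29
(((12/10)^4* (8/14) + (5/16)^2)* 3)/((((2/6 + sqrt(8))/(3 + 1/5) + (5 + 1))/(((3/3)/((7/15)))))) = 11363985369/8236802000-116354799* sqrt(2)/823680200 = 1.18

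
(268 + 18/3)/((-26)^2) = 137/338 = 0.41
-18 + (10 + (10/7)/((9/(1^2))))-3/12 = -2039/252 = -8.09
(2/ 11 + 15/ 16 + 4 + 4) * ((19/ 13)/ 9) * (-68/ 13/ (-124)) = 172805/ 2766192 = 0.06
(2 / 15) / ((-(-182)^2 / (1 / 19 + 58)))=-1103 / 4720170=-0.00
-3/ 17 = -0.18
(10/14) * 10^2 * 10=5000/7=714.29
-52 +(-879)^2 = 772589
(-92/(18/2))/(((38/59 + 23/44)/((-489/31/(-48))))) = -2433101/845091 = -2.88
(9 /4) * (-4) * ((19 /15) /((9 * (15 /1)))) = -0.08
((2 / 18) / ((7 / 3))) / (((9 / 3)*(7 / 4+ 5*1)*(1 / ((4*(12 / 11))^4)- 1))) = -262144 / 111169275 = -0.00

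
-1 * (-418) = 418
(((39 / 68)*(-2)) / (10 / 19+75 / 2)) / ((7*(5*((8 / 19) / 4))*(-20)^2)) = -14079 / 687820000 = -0.00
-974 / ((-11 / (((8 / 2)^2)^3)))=362682.18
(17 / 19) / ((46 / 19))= 17 / 46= 0.37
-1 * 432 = -432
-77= -77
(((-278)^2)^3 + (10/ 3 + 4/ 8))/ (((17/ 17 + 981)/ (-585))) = -540075700057500165/ 1964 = -274987627320519.43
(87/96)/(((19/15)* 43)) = 435/26144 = 0.02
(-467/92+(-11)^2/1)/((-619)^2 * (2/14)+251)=24885/11804152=0.00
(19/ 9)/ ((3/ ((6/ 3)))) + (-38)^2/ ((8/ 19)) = 185269/ 54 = 3430.91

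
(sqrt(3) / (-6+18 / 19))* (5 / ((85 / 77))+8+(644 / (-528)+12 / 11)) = -528713* sqrt(3) / 215424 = -4.25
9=9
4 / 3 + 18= 58 / 3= 19.33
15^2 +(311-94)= 442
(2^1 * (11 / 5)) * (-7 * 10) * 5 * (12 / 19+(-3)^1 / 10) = -9702 / 19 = -510.63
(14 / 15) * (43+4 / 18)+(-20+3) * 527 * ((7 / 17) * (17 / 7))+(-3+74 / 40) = -4816697 / 540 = -8919.81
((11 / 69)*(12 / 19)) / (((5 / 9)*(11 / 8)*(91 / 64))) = 18432 / 198835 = 0.09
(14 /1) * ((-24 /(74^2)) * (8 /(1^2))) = -672 /1369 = -0.49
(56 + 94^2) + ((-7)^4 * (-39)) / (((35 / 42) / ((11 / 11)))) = -517374 / 5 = -103474.80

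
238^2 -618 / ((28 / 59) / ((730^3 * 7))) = -3546084406856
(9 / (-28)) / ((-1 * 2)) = 9 / 56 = 0.16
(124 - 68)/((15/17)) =952/15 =63.47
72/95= 0.76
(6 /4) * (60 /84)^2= 75 /98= 0.77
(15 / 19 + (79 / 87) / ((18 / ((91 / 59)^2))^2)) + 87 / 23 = 684812628770867 / 149263543106316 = 4.59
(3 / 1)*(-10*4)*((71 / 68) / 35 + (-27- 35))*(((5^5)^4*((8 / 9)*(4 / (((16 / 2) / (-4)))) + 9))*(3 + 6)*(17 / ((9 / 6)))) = 522438321794782366071.43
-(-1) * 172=172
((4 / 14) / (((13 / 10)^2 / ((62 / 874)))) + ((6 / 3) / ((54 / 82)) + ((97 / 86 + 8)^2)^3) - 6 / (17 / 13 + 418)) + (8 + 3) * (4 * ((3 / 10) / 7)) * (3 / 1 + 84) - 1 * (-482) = 1291612036617770992886868163 / 2230579717351733442240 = 579047.69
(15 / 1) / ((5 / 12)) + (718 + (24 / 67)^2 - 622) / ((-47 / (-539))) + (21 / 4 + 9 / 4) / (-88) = 1138.32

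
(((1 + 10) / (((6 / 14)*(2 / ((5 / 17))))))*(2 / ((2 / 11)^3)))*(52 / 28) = 951665 / 408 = 2332.51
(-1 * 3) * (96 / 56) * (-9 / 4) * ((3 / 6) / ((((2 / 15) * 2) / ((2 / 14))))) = 1215 / 392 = 3.10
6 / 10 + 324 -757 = -2162 / 5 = -432.40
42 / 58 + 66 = 1935 / 29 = 66.72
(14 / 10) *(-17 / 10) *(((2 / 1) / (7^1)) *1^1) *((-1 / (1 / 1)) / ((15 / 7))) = 119 / 375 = 0.32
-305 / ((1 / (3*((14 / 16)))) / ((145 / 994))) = -132675 / 1136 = -116.79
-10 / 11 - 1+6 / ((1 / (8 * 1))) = 507 / 11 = 46.09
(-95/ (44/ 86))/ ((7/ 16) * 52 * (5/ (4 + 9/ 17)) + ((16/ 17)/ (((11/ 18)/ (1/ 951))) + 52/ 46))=-1012646990/ 143135283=-7.07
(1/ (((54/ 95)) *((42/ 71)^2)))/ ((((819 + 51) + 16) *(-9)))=-478895/ 759571344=-0.00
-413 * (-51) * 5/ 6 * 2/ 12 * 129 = 1509515/ 4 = 377378.75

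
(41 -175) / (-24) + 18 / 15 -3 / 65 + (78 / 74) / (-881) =34253363 / 5085132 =6.74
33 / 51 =11 / 17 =0.65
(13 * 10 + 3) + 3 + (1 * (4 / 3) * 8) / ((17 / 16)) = 7448 / 51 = 146.04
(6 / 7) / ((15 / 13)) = 26 / 35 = 0.74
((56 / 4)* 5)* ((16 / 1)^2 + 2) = 18060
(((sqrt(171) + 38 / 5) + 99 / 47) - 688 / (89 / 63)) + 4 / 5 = -9966099 / 20915 + 3*sqrt(19) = -463.43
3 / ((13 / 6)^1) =1.38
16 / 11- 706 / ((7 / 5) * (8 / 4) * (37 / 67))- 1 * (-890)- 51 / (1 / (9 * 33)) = -41914854 / 2849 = -14712.13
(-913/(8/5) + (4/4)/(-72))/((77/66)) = -20543/42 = -489.12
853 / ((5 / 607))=517771 / 5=103554.20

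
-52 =-52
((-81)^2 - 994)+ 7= 5574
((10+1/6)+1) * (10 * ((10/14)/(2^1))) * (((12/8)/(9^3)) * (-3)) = -0.25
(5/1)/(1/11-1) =-11/2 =-5.50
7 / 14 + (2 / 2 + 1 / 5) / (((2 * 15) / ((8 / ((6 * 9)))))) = 683 / 1350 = 0.51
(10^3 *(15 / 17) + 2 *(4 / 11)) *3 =495408 / 187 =2649.24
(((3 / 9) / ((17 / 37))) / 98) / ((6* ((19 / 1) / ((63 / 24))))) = 37 / 217056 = 0.00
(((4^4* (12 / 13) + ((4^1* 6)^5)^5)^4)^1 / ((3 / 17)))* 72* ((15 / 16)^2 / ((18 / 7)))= 4181439631898043877331032009702083796437513980505770731876315493791095277682215585813949247061037010784795252613041528584371340988499350467379200 / 28561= 146403824512378553878751900000000000000000000000000000000000000000000000000000000000000000000000000000000000000000000000000000000000000000000.00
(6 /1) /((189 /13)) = 26 /63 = 0.41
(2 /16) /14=1 /112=0.01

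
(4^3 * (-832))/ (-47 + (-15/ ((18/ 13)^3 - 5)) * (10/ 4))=548773888/ 319607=1717.03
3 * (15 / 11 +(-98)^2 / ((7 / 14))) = 633909 / 11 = 57628.09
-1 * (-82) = 82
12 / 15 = 4 / 5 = 0.80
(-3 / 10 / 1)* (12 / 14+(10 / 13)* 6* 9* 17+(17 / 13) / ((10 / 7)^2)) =-19318893 / 91000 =-212.30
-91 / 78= -1.17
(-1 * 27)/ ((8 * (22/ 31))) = -837/ 176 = -4.76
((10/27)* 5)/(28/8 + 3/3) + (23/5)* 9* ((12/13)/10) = 334306/78975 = 4.23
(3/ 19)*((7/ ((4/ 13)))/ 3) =91/ 76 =1.20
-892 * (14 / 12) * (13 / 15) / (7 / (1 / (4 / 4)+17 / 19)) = -23192 / 95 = -244.13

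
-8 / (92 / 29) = -58 / 23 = -2.52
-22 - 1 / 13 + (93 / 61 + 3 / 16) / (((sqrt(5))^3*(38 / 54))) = -287 / 13 + 45117*sqrt(5) / 463600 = -21.86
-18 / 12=-3 / 2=-1.50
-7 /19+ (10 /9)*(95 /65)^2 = 57943 /28899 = 2.01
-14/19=-0.74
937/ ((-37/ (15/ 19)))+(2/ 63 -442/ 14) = -2282326/ 44289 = -51.53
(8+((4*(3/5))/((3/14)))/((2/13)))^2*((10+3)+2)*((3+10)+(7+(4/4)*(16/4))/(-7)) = 7834368/7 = 1119195.43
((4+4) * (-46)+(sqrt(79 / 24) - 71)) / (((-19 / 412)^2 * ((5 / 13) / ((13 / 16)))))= -787092319 / 1805+1792921 * sqrt(474) / 21660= -434260.07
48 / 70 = 24 / 35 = 0.69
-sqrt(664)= -2 * sqrt(166)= -25.77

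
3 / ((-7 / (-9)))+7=76 / 7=10.86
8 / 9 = 0.89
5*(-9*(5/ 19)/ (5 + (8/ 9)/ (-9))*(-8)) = 145800/ 7543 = 19.33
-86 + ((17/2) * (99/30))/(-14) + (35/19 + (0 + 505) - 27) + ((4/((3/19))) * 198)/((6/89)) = 397913861/5320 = 74795.84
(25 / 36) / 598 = 25 / 21528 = 0.00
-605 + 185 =-420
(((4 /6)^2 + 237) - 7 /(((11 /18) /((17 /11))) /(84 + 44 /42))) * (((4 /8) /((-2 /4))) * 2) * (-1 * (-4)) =11047768 /1089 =10144.87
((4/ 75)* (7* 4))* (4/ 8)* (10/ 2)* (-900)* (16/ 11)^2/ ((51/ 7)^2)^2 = -688414720/ 272863107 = -2.52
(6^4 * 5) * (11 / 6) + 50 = 11930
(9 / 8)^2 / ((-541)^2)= 81 / 18731584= 0.00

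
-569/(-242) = 569/242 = 2.35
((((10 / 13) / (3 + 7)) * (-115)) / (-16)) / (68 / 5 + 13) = 575 / 27664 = 0.02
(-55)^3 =-166375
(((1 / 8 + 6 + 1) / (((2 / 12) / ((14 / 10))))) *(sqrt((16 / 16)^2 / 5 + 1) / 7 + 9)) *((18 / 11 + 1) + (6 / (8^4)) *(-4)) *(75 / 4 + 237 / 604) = 2929076613 *sqrt(30) / 34017280 + 184531826619 / 6803456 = 27594.87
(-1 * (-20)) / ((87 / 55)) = 1100 / 87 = 12.64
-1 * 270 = -270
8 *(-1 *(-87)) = 696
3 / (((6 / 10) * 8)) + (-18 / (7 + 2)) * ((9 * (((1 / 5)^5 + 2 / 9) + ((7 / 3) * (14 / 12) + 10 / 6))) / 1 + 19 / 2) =-2534519 / 25000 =-101.38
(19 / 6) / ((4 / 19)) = 361 / 24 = 15.04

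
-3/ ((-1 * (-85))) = -3/ 85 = -0.04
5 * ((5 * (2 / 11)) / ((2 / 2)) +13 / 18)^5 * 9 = 17578532489215 / 33812979552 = 519.88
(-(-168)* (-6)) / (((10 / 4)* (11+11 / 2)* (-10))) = 672 / 275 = 2.44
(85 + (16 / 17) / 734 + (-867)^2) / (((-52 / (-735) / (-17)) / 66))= -56881831472235 / 4771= -11922412800.72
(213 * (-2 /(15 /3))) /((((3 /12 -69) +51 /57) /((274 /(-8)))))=-43.00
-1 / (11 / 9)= -9 / 11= -0.82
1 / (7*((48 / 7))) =1 / 48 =0.02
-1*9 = -9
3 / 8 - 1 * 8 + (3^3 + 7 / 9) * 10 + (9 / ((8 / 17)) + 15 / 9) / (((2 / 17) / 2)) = 11225 / 18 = 623.61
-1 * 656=-656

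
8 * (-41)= -328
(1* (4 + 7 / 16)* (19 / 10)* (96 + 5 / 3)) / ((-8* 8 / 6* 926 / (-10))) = 395257 / 474112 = 0.83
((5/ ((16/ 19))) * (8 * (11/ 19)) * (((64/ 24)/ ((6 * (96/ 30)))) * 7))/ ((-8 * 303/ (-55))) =105875/ 174528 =0.61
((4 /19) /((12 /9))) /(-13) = -3 /247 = -0.01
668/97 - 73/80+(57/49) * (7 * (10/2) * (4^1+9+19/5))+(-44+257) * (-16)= -21091881/7760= -2718.03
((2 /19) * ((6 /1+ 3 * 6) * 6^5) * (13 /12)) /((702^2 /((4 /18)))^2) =32 /7394647221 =0.00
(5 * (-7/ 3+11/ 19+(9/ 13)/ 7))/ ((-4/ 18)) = 128805/ 3458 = 37.25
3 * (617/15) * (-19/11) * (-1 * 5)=1065.73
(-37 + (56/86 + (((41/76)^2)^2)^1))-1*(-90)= 77088047755/1434573568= 53.74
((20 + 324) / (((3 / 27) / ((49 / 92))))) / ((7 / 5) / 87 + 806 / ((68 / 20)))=280462770 / 40322887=6.96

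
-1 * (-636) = 636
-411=-411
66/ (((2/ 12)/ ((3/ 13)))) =1188/ 13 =91.38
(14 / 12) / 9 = 7 / 54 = 0.13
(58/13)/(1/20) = 1160/13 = 89.23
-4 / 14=-2 / 7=-0.29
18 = 18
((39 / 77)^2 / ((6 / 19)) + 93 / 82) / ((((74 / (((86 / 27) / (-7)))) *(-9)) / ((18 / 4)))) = 753575 / 125920102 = 0.01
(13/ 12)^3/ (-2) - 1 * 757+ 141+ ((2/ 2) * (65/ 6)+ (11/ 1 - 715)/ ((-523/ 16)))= -1056052135/ 1807488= -584.27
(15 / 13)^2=225 / 169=1.33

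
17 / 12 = 1.42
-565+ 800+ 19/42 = 9889/42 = 235.45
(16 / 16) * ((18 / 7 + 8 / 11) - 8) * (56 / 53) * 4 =-11584 / 583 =-19.87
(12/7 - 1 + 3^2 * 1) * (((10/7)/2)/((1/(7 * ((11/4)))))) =935/7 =133.57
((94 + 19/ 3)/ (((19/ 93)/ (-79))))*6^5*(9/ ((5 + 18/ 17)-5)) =-48722600304/ 19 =-2564347384.42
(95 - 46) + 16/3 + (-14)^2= 751/3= 250.33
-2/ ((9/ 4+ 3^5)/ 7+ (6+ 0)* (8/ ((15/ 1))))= -280/ 5353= -0.05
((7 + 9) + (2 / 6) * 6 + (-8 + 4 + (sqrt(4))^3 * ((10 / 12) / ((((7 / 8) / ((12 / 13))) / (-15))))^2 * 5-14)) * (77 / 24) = 26400000 / 1183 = 22316.15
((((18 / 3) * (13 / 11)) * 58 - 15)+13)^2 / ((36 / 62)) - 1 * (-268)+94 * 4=314855378 / 1089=289123.40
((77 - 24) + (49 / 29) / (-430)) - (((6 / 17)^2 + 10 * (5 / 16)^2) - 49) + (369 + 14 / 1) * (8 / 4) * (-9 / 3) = -506751560079 / 230645120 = -2197.11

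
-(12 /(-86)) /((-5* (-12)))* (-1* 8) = -4 /215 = -0.02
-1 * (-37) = 37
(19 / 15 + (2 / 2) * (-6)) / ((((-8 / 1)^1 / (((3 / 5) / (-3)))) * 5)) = -71 / 3000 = -0.02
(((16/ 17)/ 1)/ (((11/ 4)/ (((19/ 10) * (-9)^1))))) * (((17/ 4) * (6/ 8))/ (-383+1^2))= 513/ 10505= 0.05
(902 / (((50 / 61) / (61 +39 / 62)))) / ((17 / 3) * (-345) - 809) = -105119531 / 4284200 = -24.54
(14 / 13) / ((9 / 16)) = 224 / 117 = 1.91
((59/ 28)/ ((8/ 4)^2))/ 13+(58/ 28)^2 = 44145/ 10192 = 4.33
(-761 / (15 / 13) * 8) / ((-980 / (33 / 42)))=108823 / 25725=4.23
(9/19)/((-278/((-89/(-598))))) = -801/3158636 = -0.00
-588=-588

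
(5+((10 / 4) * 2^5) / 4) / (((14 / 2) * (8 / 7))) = 25 / 8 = 3.12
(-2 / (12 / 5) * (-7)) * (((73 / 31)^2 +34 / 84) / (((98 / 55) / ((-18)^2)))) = 594383625 / 94178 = 6311.28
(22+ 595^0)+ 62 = 85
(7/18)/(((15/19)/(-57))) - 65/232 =-296057/10440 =-28.36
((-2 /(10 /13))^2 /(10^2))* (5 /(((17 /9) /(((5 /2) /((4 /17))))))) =1521 /800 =1.90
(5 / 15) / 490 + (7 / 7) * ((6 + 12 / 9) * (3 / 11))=2941 / 1470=2.00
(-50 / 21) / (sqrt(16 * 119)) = -25 * sqrt(119) / 4998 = -0.05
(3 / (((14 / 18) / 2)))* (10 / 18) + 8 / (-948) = 7096 / 1659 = 4.28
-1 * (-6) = 6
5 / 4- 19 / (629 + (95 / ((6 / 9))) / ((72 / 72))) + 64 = 402571 / 6172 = 65.23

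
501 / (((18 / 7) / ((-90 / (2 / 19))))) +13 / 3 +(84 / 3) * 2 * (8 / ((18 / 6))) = -998573 / 6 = -166428.83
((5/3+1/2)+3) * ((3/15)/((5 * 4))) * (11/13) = 341/7800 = 0.04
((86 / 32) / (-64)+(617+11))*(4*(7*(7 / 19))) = 31508421 / 4864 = 6477.88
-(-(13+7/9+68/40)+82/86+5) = 36859/3870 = 9.52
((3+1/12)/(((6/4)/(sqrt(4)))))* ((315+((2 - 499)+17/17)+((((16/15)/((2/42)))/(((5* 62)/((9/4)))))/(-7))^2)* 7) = -28156615459/5405625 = -5208.76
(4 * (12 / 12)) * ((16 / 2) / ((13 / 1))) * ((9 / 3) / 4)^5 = 243 / 416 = 0.58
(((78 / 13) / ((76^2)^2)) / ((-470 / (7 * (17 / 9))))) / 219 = -119 / 5150953163520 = -0.00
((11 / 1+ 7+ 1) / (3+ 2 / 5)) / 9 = 95 / 153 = 0.62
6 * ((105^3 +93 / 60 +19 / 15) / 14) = 69457669 / 140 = 496126.21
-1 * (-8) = 8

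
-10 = -10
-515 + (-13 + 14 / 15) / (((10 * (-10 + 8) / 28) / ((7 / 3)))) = -107006 / 225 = -475.58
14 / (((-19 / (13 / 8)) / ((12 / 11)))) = -273 / 209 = -1.31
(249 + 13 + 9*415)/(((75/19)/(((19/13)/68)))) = 1442917/66300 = 21.76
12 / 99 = 4 / 33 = 0.12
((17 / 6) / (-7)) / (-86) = 0.00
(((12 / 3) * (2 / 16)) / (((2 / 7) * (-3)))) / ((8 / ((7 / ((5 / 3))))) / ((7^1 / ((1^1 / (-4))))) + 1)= -343 / 548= -0.63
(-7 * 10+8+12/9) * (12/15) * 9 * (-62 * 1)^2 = -8395296/5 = -1679059.20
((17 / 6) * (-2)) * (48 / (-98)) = 136 / 49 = 2.78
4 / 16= 1 / 4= 0.25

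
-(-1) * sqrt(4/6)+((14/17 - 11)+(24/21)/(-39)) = -47365/4641+sqrt(6)/3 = -9.39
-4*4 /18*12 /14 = -16 /21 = -0.76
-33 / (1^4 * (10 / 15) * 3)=-33 / 2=-16.50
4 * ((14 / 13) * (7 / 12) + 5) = 22.51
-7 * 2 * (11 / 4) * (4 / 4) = -77 / 2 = -38.50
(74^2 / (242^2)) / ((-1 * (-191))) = 1369 / 2796431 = 0.00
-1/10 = -0.10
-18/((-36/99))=99/2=49.50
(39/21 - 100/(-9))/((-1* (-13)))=817/819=1.00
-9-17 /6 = -71 /6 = -11.83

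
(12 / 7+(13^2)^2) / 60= 199939 / 420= 476.05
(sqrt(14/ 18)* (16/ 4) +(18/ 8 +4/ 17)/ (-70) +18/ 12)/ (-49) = -0.10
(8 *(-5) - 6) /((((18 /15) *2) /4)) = -230 /3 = -76.67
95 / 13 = 7.31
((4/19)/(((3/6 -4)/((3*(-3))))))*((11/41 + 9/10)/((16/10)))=4311/10906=0.40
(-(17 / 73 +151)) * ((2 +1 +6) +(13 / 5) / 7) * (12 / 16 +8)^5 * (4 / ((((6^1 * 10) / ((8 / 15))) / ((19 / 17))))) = -10754679250 / 3723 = -2888713.20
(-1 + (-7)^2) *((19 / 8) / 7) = 114 / 7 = 16.29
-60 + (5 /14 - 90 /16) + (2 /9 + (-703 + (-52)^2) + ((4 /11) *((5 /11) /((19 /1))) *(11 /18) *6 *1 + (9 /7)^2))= 1428722231 /737352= 1937.64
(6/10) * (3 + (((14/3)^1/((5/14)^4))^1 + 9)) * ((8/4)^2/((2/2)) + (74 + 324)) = 225250248/3125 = 72080.08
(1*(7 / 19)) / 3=7 / 57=0.12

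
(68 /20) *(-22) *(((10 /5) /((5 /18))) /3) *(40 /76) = -8976 /95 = -94.48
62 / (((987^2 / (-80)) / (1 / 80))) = -0.00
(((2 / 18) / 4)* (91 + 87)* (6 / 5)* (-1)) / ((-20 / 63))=1869 / 100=18.69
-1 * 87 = -87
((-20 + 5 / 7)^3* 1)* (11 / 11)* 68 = -167305500 / 343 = -487771.14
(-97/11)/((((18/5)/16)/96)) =-124160/33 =-3762.42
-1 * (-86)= 86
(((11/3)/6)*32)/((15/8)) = 1408/135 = 10.43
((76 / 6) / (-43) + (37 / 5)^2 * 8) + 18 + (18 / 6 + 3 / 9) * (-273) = -1464842 / 3225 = -454.21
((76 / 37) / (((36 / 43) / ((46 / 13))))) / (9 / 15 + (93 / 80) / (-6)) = 21.37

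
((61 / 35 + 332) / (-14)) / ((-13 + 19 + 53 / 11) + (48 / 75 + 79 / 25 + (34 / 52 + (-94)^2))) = -1670383 / 620208631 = -0.00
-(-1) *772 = 772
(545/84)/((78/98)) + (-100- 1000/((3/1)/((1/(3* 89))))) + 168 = 1039957/13884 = 74.90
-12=-12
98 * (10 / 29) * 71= 69580 / 29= 2399.31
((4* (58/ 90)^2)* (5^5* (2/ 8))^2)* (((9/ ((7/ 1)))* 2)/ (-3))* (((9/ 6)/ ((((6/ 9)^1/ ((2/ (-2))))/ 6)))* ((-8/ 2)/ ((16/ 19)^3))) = -2253288671875/ 28672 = -78588472.09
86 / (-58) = -43 / 29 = -1.48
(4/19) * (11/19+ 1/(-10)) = 0.10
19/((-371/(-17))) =323/371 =0.87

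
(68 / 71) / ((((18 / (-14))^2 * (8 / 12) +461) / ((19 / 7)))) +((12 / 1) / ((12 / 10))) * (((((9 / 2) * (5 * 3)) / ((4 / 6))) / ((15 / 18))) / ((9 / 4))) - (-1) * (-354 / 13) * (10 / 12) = 10811583997 / 20899489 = 517.31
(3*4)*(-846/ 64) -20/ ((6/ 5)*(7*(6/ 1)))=-80147/ 504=-159.02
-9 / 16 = -0.56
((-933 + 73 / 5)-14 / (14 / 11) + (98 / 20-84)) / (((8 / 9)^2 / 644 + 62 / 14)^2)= -343026512577 / 6674514722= -51.39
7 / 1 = 7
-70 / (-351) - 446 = -156476 / 351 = -445.80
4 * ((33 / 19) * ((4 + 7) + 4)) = 104.21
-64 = -64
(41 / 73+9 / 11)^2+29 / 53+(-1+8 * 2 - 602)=-19976887146 / 34174877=-584.55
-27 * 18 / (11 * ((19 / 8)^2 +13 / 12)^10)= -33086326895807437643710464 / 141466988273349665206543917251411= -0.00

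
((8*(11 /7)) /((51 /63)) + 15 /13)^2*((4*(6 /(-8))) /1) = -40781907 /48841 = -834.99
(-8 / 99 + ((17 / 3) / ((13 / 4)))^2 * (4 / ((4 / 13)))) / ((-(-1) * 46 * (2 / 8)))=11280 / 3289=3.43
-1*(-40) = 40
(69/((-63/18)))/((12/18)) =-207/7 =-29.57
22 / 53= 0.42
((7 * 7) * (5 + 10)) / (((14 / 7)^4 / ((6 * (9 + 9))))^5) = 10546446645 / 1024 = 10299264.30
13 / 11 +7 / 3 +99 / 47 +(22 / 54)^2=2181274 / 376893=5.79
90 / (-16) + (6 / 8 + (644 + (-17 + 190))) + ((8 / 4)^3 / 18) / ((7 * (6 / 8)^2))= 3684311 / 4536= 812.24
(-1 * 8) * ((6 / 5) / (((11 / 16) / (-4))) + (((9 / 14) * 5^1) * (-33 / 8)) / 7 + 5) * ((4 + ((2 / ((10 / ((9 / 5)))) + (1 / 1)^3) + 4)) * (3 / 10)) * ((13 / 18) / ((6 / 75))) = 84735417 / 107800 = 786.04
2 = 2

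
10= 10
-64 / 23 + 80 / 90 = -392 / 207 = -1.89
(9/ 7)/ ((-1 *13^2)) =-9/ 1183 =-0.01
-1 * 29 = -29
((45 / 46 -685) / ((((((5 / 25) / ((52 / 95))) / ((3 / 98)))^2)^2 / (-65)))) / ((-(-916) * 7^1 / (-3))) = -4055577745050 / 3956963482114307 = -0.00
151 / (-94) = -151 / 94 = -1.61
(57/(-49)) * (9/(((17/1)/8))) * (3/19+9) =-37584/833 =-45.12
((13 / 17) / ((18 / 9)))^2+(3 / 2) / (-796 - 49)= 141071 / 976820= 0.14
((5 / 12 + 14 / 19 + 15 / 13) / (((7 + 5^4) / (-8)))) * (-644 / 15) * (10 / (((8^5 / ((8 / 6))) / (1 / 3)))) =1101079 / 6473945088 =0.00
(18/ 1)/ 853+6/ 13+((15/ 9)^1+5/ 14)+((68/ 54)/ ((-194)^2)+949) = 18763308019891/ 19719579789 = 951.51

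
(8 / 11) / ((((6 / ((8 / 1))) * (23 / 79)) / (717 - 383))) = 844352 / 759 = 1112.45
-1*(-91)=91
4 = 4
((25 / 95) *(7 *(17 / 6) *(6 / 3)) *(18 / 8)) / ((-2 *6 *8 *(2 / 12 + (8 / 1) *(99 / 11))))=-0.00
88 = 88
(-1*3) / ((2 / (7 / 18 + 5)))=-97 / 12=-8.08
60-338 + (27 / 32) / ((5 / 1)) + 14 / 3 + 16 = -123439 / 480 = -257.16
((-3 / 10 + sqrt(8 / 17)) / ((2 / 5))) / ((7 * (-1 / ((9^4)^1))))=19683 / 28 - 32805 * sqrt(34) / 119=-904.47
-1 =-1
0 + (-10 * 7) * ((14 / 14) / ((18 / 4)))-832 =-7628 / 9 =-847.56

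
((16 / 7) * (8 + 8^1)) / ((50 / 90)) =2304 / 35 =65.83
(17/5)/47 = 17/235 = 0.07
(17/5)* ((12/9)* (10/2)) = 68/3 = 22.67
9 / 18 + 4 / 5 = 13 / 10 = 1.30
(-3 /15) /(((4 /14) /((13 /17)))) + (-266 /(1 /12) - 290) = -592031 /170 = -3482.54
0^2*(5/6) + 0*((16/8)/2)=0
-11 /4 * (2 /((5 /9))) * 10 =-99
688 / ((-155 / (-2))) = 8.88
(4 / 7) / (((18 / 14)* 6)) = 2 / 27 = 0.07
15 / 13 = 1.15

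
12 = 12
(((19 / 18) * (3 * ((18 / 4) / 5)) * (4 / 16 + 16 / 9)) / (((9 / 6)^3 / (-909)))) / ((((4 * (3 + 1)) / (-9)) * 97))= 140087 / 15520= 9.03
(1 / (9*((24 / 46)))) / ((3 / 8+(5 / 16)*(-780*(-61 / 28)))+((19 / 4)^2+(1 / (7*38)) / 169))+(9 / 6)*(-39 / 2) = -157334526973 / 5379028884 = -29.25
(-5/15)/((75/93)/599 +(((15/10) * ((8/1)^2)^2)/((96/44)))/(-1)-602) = 18569/190406451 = 0.00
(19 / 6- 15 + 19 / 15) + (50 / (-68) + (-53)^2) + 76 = 732793 / 255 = 2873.70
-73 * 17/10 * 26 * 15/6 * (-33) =532389/2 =266194.50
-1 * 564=-564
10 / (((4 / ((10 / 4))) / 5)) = 125 / 4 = 31.25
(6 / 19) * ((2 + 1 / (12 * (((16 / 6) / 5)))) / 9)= 23 / 304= 0.08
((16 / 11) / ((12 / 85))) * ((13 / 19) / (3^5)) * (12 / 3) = 17680 / 152361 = 0.12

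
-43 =-43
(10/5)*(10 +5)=30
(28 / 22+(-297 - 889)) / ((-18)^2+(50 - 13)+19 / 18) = -3.27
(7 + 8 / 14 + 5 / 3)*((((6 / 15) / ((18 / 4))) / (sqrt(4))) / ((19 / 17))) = 6596 / 17955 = 0.37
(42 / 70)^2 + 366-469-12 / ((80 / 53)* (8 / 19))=-97217 / 800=-121.52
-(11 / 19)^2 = -121 / 361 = -0.34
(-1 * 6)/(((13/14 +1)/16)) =-448/9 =-49.78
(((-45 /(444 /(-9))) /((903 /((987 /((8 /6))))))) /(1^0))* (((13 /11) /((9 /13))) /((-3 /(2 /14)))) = -119145 /1960112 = -0.06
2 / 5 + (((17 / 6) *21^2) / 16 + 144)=35599 / 160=222.49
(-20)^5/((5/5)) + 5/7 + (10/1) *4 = -22399715/7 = -3199959.29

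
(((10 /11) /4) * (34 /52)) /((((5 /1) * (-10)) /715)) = -17 /8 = -2.12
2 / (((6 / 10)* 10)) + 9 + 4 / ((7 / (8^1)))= 292 / 21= 13.90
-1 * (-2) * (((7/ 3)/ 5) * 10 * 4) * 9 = 336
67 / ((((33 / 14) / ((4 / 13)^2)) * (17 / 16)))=240128 / 94809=2.53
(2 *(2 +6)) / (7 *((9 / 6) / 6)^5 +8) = 16384 / 8199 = 2.00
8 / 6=4 / 3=1.33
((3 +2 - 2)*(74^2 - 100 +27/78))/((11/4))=838710/143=5865.10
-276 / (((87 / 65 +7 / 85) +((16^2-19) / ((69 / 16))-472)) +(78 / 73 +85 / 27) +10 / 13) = 2765131668 / 4114002887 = 0.67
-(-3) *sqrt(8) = 6 *sqrt(2) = 8.49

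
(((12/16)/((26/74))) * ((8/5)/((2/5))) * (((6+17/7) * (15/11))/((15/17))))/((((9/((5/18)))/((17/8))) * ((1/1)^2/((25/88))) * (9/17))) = 1340634875/342486144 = 3.91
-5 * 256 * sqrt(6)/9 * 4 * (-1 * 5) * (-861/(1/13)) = -95513600 * sqrt(6)/3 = -77986527.83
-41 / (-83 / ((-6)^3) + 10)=-8856 / 2243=-3.95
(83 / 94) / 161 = 83 / 15134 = 0.01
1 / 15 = 0.07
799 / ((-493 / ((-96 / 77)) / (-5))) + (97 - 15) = 160546 / 2233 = 71.90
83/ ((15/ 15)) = 83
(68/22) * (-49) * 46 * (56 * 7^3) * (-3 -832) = 1229140280480/11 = 111740025498.18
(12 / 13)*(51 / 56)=153 / 182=0.84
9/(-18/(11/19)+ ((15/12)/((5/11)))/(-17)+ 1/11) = -612/2119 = -0.29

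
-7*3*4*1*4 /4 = -84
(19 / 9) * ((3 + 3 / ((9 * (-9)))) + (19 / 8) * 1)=11.27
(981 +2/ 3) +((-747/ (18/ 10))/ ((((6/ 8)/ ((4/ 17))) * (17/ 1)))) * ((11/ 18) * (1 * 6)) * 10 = 1822915/ 2601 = 700.85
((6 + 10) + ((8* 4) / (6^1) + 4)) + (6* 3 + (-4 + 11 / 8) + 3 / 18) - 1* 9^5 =-59008.12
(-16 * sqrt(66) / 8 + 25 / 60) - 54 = -643 / 12 - 2 * sqrt(66) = -69.83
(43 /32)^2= 1849 /1024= 1.81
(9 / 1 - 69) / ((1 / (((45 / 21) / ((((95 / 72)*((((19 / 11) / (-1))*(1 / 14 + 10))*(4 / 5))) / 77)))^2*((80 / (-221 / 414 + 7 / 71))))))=298139193918720000 / 334803380507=890490.39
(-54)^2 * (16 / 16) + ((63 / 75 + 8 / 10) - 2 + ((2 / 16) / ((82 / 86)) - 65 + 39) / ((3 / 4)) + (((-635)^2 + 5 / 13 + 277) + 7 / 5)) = 32490475373 / 79950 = 406384.93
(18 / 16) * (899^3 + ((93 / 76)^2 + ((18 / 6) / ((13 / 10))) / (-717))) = 117351872400555459 / 143568256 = 817394288.06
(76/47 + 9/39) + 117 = 72616/611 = 118.85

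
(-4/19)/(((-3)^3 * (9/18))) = 8/513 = 0.02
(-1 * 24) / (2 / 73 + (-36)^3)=876 / 1702943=0.00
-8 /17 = -0.47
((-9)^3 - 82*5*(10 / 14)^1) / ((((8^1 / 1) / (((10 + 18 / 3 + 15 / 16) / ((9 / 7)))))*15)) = -1938463 / 17280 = -112.18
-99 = -99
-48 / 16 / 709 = -3 / 709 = -0.00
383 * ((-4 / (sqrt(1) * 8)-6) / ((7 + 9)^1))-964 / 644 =-809331 / 5152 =-157.09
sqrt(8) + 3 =2 * sqrt(2) + 3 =5.83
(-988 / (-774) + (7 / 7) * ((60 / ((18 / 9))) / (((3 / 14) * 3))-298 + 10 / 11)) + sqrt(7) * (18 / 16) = -1060622 / 4257 + 9 * sqrt(7) / 8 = -246.17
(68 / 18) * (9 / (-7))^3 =-2754 / 343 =-8.03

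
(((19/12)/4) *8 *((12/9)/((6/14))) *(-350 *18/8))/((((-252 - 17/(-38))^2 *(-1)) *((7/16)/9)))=230462400/91374481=2.52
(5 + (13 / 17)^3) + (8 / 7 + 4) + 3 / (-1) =261029 / 34391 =7.59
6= 6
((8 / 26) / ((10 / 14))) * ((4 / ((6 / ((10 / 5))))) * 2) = 224 / 195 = 1.15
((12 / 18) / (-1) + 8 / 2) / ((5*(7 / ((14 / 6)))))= 2 / 9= 0.22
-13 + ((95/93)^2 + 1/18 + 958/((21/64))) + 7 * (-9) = 38272837/13454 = 2844.72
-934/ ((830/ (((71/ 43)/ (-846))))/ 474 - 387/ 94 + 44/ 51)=25114835964/ 24212304269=1.04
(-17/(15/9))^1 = -51/5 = -10.20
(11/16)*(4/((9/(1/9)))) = 11/324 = 0.03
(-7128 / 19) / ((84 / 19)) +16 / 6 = -1726 / 21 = -82.19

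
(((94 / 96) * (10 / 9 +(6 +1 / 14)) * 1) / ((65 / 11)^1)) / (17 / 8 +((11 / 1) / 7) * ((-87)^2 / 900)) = 2339425 / 30153708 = 0.08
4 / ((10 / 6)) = 12 / 5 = 2.40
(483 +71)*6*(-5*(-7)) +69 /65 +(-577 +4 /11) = 82771564 /715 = 115764.43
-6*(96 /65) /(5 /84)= -48384 /325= -148.87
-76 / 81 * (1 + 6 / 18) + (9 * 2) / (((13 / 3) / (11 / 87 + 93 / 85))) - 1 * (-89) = 722775259 / 7786935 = 92.82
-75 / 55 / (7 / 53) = -795 / 77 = -10.32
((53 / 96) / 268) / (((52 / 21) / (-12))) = -0.01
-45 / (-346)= 45 / 346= 0.13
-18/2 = -9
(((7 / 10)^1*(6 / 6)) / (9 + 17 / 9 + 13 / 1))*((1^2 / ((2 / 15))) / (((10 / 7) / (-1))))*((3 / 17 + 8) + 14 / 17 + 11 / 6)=-5733 / 3440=-1.67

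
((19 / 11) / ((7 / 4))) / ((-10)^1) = -38 / 385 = -0.10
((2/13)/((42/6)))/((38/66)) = 66/1729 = 0.04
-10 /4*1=-2.50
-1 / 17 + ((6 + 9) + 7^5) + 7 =286092 / 17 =16828.94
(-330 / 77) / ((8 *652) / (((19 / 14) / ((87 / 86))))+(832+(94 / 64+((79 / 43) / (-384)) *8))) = -2352960 / 2592210901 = -0.00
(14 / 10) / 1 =7 / 5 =1.40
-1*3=-3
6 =6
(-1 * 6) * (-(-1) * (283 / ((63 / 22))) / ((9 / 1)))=-12452 / 189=-65.88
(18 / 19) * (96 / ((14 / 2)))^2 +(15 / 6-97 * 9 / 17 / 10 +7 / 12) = 167257177 / 949620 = 176.13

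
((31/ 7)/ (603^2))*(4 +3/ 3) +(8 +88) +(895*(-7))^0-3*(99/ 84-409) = 13443716177/ 10181052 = 1320.46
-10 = -10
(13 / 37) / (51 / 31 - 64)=-403 / 71521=-0.01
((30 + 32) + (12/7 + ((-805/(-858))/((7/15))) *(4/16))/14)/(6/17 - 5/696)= 10306702863/57331274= 179.77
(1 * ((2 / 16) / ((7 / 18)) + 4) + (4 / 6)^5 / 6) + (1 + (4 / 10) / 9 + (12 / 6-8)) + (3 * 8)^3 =1410814961 / 102060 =13823.39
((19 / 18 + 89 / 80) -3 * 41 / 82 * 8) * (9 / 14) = -7079 / 1120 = -6.32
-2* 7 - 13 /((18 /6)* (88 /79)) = -4723 /264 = -17.89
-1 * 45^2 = -2025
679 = 679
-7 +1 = -6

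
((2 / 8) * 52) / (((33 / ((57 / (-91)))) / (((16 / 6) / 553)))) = -152 / 127743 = -0.00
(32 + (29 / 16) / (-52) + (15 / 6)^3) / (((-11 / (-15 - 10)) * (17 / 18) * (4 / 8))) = 8908875 / 38896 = 229.04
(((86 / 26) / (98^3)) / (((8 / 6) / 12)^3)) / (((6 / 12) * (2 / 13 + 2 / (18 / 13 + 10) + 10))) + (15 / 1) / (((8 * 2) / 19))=333196540917 / 18705249808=17.81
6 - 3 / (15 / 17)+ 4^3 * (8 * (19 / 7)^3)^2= 963501172317 / 588245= 1637924.97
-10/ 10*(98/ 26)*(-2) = 98/ 13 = 7.54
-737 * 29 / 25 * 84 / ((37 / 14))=-25134648 / 925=-27172.59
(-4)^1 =-4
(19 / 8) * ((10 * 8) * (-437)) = -83030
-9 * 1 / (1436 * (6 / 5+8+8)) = -45 / 123496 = -0.00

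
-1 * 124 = -124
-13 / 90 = -0.14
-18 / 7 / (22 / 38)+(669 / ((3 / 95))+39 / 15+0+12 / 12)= 8155901 / 385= 21184.16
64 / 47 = 1.36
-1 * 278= -278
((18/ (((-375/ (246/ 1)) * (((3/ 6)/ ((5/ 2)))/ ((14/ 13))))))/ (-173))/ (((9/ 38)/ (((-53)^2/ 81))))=245079632/ 4554225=53.81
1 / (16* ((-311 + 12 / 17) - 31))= -0.00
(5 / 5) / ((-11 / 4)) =-0.36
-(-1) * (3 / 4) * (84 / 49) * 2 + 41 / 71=1565 / 497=3.15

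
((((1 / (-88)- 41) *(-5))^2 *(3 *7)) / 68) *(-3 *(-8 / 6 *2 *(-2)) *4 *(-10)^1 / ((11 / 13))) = 444474064125 / 45254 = 9821763.03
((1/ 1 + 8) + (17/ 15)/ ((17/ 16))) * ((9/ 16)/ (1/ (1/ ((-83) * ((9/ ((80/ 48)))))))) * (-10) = 755/ 5976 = 0.13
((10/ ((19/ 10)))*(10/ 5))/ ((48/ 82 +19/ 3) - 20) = -24600/ 30571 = -0.80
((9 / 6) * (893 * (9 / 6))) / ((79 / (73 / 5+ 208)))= 8945181 / 1580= 5661.51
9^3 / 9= 81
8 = 8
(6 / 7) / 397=6 / 2779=0.00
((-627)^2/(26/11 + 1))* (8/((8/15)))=64866285/37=1753142.84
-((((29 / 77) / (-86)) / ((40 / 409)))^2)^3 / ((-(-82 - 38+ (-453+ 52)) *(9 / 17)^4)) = -0.00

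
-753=-753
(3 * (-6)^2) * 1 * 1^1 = 108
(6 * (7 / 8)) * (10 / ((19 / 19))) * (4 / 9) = 70 / 3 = 23.33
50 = 50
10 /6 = 5 /3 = 1.67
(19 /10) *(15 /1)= 28.50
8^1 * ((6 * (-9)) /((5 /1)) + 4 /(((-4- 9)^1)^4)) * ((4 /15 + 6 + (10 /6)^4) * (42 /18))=-489098269072 /173508075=-2818.88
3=3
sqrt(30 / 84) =sqrt(70) / 14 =0.60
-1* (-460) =460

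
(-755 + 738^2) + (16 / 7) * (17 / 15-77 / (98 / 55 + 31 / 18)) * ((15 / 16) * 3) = 13204003156 / 24283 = 543755.02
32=32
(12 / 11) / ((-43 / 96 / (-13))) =14976 / 473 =31.66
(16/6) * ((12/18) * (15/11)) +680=22520/33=682.42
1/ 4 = 0.25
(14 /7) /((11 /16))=32 /11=2.91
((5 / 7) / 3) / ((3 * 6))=5 / 378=0.01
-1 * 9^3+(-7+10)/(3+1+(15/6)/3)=-21123/29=-728.38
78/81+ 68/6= 332/27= 12.30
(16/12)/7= 0.19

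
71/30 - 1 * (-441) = 13301/30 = 443.37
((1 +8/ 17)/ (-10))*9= -1.32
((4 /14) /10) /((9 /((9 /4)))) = 1 /140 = 0.01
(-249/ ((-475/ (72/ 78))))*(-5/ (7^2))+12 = 723192/ 60515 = 11.95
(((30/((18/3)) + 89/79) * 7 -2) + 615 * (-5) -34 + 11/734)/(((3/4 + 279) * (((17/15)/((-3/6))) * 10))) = 10465105/21628778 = 0.48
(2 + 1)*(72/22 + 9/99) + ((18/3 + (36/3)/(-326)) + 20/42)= 622415/37653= 16.53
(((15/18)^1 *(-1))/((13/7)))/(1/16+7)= -280/4407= -0.06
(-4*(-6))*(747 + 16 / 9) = 53912 / 3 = 17970.67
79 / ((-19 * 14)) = -79 / 266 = -0.30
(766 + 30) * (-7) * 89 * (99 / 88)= -557896.50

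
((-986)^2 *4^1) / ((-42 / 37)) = -71942504 / 21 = -3425833.52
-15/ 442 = -0.03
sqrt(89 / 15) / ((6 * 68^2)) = sqrt(1335) / 416160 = 0.00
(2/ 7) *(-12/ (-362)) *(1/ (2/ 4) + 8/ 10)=24/ 905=0.03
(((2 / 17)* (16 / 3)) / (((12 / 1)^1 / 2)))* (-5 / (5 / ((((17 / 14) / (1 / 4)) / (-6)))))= 16 / 189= 0.08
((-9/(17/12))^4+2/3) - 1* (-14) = 411821612/250563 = 1643.59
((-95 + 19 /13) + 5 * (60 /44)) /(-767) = 12401 /109681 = 0.11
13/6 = 2.17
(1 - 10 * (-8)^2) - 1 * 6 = -645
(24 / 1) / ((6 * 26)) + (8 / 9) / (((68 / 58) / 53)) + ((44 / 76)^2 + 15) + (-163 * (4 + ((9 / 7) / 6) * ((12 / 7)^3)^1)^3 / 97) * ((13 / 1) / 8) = -291343328790231208994 / 964029223941742413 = -302.21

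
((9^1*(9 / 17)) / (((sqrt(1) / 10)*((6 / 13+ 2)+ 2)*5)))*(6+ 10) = 16848 / 493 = 34.17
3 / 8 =0.38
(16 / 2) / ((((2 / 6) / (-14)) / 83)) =-27888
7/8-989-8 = -7969/8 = -996.12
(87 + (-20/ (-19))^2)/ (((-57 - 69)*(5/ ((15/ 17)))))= -1871/ 15162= -0.12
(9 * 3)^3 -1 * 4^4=19427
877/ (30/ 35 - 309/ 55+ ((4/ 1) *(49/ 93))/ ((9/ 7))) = -282608865/ 1006001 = -280.92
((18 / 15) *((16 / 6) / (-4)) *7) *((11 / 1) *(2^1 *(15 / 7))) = -264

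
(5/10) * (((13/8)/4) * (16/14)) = 13/56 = 0.23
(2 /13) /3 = 2 /39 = 0.05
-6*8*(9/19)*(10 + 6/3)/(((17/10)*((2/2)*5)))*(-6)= 192.59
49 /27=1.81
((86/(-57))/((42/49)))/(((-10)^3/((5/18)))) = 301/615600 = 0.00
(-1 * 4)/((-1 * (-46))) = -2/23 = -0.09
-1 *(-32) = 32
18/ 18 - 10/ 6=-2/ 3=-0.67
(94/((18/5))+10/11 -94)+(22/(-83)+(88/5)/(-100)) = -67.42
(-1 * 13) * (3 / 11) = -39 / 11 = -3.55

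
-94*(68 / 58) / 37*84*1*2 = -536928 / 1073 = -500.40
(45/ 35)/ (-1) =-9/ 7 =-1.29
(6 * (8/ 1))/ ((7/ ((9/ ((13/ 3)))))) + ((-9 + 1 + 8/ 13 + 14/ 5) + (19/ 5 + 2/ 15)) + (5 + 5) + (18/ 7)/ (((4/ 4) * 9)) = 2507/ 105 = 23.88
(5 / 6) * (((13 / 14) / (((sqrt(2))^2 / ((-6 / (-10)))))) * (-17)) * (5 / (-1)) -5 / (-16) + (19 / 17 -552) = -1010715 / 1904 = -530.84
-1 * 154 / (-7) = 22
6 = 6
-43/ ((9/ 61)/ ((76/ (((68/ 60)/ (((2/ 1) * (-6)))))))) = 3986960/ 17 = 234527.06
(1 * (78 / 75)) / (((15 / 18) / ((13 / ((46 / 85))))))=17238 / 575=29.98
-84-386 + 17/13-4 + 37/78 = -36833/78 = -472.22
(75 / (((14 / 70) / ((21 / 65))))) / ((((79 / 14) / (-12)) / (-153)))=40483800 / 1027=39419.47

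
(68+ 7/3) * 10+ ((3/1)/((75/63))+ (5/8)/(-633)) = 29786969/42200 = 705.85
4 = 4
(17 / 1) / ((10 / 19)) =323 / 10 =32.30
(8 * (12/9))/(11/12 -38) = -0.29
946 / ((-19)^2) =946 / 361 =2.62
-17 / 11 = -1.55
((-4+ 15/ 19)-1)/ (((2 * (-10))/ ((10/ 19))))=40/ 361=0.11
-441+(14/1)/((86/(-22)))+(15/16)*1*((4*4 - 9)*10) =-130361/344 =-378.96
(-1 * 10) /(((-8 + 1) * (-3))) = -10 /21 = -0.48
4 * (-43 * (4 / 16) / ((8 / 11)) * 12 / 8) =-1419 / 16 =-88.69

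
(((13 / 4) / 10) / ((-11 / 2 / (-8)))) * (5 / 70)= 13 / 385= 0.03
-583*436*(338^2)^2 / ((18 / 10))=-16587916840763840 / 9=-1843101871195982.22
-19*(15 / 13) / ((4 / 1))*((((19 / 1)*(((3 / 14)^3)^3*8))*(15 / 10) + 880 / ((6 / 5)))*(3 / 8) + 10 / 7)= -3255444037881405 / 2148748865536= -1515.04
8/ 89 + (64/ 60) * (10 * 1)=2872/ 267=10.76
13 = 13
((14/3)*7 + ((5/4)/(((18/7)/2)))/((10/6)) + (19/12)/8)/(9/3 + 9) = 3211/1152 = 2.79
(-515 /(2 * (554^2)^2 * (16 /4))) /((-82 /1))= 515 /61793514772736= 0.00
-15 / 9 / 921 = -5 / 2763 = -0.00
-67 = -67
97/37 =2.62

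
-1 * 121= -121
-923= -923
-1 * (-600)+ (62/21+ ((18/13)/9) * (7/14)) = 164627/273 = 603.03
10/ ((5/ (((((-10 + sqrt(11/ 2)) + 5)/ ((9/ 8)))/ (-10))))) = 8/ 9 - 4 * sqrt(22)/ 45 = 0.47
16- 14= 2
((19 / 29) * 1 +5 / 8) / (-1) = -297 / 232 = -1.28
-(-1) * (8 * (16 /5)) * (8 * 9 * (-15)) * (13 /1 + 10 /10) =-387072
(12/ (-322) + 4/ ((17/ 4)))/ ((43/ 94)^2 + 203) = 21860264/ 4914439509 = 0.00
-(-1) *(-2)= -2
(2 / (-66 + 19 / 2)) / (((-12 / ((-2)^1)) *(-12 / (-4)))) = -2 / 1017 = -0.00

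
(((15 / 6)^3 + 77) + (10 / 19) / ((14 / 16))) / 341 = 99193 / 362824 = 0.27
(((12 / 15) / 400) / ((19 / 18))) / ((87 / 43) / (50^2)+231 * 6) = 1290 / 943635551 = 0.00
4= 4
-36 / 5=-7.20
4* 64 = 256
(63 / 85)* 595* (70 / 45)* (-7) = -4802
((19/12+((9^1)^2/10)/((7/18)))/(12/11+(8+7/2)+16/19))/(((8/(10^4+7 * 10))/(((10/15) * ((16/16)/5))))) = 280.02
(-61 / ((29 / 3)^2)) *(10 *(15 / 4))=-41175 / 1682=-24.48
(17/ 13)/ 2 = 17/ 26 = 0.65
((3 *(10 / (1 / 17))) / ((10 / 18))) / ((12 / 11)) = 1683 / 2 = 841.50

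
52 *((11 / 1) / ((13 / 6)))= 264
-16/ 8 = -2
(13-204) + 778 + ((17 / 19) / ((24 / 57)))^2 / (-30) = 1126751 / 1920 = 586.85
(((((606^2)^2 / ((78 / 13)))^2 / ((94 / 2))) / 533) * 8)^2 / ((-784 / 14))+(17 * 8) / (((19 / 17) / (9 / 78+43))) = -2041958785472578405803422232963864919667932 / 4392868207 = -464834975522082264418688100000000.00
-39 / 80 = -0.49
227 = 227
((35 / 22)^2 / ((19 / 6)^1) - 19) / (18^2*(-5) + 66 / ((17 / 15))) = 0.01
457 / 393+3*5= 6352 / 393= 16.16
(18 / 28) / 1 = 9 / 14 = 0.64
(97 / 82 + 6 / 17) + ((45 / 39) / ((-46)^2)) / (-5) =29445223 / 19173076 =1.54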